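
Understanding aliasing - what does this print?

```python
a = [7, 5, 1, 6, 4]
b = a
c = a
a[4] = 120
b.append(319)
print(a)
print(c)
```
[7, 5, 1, 6, 120, 319]
[7, 5, 1, 6, 120, 319]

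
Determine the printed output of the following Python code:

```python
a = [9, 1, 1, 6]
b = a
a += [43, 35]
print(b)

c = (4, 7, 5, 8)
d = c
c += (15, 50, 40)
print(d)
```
[9, 1, 1, 6, 43, 35]
(4, 7, 5, 8)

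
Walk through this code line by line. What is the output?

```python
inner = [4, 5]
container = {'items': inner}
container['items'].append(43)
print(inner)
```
[4, 5, 43]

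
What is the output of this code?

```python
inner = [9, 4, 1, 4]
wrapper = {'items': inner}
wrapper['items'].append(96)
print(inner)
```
[9, 4, 1, 4, 96]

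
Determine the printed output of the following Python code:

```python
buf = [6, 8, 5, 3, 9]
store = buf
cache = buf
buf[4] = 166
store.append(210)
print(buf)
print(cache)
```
[6, 8, 5, 3, 166, 210]
[6, 8, 5, 3, 166, 210]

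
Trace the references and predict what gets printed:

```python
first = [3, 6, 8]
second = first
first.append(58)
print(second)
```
[3, 6, 8, 58]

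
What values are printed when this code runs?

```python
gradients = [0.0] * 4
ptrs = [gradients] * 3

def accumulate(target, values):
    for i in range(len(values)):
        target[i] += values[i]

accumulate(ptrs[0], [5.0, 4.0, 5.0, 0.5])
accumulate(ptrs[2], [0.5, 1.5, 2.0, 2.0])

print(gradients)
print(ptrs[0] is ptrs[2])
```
[5.5, 5.5, 7.0, 2.5]
True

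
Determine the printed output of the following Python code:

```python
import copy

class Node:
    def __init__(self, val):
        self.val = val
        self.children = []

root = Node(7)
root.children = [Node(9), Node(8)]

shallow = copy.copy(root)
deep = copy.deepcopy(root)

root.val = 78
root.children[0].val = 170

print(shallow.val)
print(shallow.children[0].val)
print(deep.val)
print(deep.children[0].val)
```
7
170
7
9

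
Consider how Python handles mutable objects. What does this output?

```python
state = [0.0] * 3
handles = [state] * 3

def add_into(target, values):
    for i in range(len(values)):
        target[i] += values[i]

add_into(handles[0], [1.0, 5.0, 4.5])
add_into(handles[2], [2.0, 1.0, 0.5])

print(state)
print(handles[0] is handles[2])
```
[3.0, 6.0, 5.0]
True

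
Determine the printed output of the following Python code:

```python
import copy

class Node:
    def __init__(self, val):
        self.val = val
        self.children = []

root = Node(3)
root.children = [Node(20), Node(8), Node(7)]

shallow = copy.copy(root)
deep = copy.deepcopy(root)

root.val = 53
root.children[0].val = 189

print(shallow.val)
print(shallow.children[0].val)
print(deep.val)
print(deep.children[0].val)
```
3
189
3
20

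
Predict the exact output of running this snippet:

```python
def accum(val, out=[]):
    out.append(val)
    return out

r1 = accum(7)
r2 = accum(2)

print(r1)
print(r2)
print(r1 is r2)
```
[7, 2]
[7, 2]
True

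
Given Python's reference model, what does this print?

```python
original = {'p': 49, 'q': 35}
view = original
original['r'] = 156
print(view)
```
{'p': 49, 'q': 35, 'r': 156}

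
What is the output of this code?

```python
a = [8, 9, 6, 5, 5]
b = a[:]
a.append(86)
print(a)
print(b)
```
[8, 9, 6, 5, 5, 86]
[8, 9, 6, 5, 5]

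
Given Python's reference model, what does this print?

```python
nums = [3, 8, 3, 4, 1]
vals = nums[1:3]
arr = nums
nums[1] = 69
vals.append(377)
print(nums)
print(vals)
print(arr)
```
[3, 69, 3, 4, 1]
[8, 3, 377]
[3, 69, 3, 4, 1]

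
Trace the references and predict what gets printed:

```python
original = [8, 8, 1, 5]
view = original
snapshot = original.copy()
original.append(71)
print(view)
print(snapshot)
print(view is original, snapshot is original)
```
[8, 8, 1, 5, 71]
[8, 8, 1, 5]
True False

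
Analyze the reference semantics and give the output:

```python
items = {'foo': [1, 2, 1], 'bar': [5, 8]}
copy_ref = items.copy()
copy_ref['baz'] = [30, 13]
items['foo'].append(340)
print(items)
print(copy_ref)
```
{'foo': [1, 2, 1, 340], 'bar': [5, 8]}
{'foo': [1, 2, 1, 340], 'bar': [5, 8], 'baz': [30, 13]}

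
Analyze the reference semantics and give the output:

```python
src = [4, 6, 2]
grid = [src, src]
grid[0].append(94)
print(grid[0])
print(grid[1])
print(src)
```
[4, 6, 2, 94]
[4, 6, 2, 94]
[4, 6, 2, 94]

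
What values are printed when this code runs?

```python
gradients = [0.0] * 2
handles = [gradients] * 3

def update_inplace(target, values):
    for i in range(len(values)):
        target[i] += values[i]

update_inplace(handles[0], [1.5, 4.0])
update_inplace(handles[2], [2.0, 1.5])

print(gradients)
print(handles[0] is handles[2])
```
[3.5, 5.5]
True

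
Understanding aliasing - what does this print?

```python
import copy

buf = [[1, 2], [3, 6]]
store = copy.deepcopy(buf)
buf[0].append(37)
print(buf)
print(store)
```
[[1, 2, 37], [3, 6]]
[[1, 2], [3, 6]]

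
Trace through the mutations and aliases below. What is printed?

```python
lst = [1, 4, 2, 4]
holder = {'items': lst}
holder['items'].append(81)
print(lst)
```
[1, 4, 2, 4, 81]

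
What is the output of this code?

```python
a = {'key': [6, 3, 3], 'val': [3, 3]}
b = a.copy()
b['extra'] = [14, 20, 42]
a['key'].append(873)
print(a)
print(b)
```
{'key': [6, 3, 3, 873], 'val': [3, 3]}
{'key': [6, 3, 3, 873], 'val': [3, 3], 'extra': [14, 20, 42]}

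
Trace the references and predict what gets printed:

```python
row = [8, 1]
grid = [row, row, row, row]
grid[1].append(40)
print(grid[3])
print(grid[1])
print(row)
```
[8, 1, 40]
[8, 1, 40]
[8, 1, 40]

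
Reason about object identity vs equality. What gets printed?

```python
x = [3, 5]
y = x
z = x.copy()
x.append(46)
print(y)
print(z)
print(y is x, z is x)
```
[3, 5, 46]
[3, 5]
True False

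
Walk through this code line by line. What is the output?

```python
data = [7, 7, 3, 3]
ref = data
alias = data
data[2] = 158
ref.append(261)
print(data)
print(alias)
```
[7, 7, 158, 3, 261]
[7, 7, 158, 3, 261]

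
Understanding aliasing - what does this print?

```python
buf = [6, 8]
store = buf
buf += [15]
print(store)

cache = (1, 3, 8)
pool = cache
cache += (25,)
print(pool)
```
[6, 8, 15]
(1, 3, 8)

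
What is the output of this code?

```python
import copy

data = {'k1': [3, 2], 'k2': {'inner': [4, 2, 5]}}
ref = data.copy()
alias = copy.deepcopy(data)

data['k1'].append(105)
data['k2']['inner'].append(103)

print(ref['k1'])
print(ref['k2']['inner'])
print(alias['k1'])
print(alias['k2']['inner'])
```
[3, 2, 105]
[4, 2, 5, 103]
[3, 2]
[4, 2, 5]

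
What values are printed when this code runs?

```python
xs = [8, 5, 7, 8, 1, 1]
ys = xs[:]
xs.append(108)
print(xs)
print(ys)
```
[8, 5, 7, 8, 1, 1, 108]
[8, 5, 7, 8, 1, 1]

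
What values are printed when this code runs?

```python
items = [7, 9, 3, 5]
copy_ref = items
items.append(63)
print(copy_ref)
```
[7, 9, 3, 5, 63]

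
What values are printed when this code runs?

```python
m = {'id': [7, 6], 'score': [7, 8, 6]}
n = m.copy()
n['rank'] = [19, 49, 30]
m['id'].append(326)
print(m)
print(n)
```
{'id': [7, 6, 326], 'score': [7, 8, 6]}
{'id': [7, 6, 326], 'score': [7, 8, 6], 'rank': [19, 49, 30]}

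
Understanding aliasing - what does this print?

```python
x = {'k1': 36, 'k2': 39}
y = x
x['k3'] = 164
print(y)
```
{'k1': 36, 'k2': 39, 'k3': 164}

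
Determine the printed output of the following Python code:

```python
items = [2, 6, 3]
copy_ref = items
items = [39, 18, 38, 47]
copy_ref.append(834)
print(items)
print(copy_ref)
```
[39, 18, 38, 47]
[2, 6, 3, 834]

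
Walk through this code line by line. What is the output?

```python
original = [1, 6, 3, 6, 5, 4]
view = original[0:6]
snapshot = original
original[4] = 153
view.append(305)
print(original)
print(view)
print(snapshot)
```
[1, 6, 3, 6, 153, 4]
[1, 6, 3, 6, 5, 4, 305]
[1, 6, 3, 6, 153, 4]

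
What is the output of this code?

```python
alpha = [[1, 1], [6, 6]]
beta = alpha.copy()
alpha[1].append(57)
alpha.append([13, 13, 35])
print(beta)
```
[[1, 1], [6, 6, 57]]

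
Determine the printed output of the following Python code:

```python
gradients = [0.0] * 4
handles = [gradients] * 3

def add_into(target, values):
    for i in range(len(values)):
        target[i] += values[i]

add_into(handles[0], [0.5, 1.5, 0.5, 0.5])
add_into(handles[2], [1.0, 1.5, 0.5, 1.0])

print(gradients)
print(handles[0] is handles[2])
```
[1.5, 3.0, 1.0, 1.5]
True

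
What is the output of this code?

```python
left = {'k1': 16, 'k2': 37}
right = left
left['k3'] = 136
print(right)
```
{'k1': 16, 'k2': 37, 'k3': 136}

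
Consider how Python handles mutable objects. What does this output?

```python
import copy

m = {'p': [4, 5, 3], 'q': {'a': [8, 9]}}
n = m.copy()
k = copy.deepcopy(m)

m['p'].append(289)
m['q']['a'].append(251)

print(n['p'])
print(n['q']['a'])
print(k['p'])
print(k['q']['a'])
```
[4, 5, 3, 289]
[8, 9, 251]
[4, 5, 3]
[8, 9]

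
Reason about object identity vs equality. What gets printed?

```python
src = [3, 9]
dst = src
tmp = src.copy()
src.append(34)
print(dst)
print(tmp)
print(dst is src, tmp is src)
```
[3, 9, 34]
[3, 9]
True False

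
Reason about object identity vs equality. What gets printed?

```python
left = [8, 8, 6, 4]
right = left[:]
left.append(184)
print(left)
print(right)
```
[8, 8, 6, 4, 184]
[8, 8, 6, 4]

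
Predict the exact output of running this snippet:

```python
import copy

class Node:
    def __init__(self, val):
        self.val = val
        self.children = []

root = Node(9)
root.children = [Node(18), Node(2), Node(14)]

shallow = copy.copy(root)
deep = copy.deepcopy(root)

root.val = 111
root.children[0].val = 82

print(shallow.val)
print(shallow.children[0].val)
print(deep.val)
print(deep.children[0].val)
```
9
82
9
18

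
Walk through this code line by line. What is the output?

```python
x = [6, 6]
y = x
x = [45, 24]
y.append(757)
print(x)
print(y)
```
[45, 24]
[6, 6, 757]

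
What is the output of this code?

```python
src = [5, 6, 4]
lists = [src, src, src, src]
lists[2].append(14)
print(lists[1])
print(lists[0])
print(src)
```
[5, 6, 4, 14]
[5, 6, 4, 14]
[5, 6, 4, 14]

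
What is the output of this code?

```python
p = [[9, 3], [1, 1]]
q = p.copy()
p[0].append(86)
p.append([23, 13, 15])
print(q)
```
[[9, 3, 86], [1, 1]]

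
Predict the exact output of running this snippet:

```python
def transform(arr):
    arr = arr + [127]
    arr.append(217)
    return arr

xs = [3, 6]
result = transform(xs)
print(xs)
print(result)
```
[3, 6]
[3, 6, 127, 217]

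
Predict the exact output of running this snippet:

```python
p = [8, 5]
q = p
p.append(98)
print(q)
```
[8, 5, 98]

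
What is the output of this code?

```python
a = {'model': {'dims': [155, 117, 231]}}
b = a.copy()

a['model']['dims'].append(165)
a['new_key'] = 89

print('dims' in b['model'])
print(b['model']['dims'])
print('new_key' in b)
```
True
[155, 117, 231, 165]
False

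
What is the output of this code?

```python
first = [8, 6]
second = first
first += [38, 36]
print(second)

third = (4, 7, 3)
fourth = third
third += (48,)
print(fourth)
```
[8, 6, 38, 36]
(4, 7, 3)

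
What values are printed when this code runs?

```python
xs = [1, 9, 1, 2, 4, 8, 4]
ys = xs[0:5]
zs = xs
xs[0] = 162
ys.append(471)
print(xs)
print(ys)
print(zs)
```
[162, 9, 1, 2, 4, 8, 4]
[1, 9, 1, 2, 4, 471]
[162, 9, 1, 2, 4, 8, 4]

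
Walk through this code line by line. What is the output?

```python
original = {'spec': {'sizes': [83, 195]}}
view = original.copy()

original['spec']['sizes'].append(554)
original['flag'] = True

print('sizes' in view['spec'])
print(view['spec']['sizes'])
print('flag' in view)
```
True
[83, 195, 554]
False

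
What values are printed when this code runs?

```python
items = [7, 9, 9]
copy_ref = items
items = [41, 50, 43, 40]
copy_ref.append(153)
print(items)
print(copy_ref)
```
[41, 50, 43, 40]
[7, 9, 9, 153]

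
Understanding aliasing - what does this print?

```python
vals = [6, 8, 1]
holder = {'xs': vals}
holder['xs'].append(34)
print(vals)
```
[6, 8, 1, 34]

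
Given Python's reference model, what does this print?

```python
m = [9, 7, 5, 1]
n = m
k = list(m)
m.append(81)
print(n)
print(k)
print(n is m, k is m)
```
[9, 7, 5, 1, 81]
[9, 7, 5, 1]
True False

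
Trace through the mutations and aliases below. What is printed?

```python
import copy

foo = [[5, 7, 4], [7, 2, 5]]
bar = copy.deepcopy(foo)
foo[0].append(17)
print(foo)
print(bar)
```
[[5, 7, 4, 17], [7, 2, 5]]
[[5, 7, 4], [7, 2, 5]]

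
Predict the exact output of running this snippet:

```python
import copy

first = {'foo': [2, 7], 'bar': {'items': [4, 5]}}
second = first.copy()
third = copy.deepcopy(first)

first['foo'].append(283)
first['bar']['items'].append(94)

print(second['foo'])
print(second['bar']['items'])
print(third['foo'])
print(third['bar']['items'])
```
[2, 7, 283]
[4, 5, 94]
[2, 7]
[4, 5]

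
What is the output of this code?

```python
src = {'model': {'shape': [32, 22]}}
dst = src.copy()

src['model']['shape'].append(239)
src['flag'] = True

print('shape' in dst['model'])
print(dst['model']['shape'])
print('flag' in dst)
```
True
[32, 22, 239]
False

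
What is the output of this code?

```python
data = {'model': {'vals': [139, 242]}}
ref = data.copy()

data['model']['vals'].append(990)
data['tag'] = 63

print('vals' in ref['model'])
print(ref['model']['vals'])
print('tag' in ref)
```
True
[139, 242, 990]
False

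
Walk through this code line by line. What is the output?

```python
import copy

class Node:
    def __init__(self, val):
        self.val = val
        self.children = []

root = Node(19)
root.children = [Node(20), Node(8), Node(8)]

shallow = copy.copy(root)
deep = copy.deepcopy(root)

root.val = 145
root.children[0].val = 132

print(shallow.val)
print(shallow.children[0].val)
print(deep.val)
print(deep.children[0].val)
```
19
132
19
20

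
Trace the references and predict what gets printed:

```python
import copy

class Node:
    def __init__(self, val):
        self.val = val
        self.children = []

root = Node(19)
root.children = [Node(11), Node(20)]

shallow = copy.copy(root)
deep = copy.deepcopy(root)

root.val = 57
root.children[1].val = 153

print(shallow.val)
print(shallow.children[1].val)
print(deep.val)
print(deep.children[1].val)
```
19
153
19
20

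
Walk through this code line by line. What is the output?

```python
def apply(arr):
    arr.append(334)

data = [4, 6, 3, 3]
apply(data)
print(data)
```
[4, 6, 3, 3, 334]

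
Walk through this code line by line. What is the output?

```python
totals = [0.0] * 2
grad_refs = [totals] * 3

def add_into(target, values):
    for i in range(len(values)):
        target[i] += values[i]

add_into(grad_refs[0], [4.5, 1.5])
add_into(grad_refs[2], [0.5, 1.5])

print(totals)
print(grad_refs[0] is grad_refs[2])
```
[5.0, 3.0]
True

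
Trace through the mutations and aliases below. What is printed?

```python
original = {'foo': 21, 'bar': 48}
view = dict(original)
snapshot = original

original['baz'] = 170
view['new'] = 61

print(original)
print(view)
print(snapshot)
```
{'foo': 21, 'bar': 48, 'baz': 170}
{'foo': 21, 'bar': 48, 'new': 61}
{'foo': 21, 'bar': 48, 'baz': 170}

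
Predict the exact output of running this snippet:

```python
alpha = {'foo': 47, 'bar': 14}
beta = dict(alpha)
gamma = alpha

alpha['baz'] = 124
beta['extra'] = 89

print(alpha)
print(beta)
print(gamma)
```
{'foo': 47, 'bar': 14, 'baz': 124}
{'foo': 47, 'bar': 14, 'extra': 89}
{'foo': 47, 'bar': 14, 'baz': 124}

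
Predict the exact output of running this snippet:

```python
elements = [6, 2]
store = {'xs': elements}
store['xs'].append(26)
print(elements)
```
[6, 2, 26]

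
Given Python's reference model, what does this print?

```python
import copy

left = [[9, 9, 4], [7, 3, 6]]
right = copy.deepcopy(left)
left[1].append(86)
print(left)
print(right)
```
[[9, 9, 4], [7, 3, 6, 86]]
[[9, 9, 4], [7, 3, 6]]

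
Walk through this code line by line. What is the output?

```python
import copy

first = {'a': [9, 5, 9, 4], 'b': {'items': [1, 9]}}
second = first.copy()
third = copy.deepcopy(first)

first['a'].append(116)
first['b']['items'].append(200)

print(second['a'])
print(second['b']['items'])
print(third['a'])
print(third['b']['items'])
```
[9, 5, 9, 4, 116]
[1, 9, 200]
[9, 5, 9, 4]
[1, 9]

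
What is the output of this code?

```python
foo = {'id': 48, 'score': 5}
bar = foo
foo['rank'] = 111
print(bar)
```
{'id': 48, 'score': 5, 'rank': 111}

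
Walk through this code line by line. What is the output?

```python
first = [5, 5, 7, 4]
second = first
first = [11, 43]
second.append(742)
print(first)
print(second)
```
[11, 43]
[5, 5, 7, 4, 742]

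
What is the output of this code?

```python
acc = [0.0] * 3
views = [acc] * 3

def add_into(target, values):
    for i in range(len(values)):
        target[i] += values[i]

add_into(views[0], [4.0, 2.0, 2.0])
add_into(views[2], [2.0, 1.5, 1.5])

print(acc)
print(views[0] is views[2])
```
[6.0, 3.5, 3.5]
True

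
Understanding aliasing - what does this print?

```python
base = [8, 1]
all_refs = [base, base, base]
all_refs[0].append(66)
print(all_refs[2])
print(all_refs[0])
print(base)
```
[8, 1, 66]
[8, 1, 66]
[8, 1, 66]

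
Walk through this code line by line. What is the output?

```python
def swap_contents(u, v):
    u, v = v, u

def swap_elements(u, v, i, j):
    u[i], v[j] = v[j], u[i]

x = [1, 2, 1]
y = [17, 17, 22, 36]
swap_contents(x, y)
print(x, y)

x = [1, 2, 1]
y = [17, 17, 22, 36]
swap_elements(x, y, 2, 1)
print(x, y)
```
[1, 2, 1] [17, 17, 22, 36]
[1, 2, 17] [17, 1, 22, 36]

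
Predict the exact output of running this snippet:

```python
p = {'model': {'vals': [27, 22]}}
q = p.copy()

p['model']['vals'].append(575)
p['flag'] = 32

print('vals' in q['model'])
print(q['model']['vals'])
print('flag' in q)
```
True
[27, 22, 575]
False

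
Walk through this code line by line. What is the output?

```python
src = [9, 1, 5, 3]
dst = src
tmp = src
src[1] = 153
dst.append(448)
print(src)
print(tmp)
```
[9, 153, 5, 3, 448]
[9, 153, 5, 3, 448]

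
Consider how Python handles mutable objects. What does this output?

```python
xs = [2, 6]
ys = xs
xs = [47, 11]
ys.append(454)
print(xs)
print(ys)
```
[47, 11]
[2, 6, 454]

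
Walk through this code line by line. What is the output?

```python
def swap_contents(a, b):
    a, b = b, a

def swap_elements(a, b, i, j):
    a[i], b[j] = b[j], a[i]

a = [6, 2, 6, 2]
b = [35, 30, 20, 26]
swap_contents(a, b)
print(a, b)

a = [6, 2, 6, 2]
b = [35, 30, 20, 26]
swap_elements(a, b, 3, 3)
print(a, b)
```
[6, 2, 6, 2] [35, 30, 20, 26]
[6, 2, 6, 26] [35, 30, 20, 2]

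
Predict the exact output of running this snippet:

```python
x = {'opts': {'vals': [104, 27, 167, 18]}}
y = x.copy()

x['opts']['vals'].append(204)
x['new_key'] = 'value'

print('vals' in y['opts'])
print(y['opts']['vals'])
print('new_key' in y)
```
True
[104, 27, 167, 18, 204]
False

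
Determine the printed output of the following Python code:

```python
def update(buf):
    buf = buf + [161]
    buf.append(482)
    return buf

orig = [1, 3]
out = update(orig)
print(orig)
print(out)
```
[1, 3]
[1, 3, 161, 482]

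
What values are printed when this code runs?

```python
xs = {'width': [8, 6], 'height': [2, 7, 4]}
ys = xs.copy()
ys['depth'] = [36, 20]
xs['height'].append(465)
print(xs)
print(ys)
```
{'width': [8, 6], 'height': [2, 7, 4, 465]}
{'width': [8, 6], 'height': [2, 7, 4, 465], 'depth': [36, 20]}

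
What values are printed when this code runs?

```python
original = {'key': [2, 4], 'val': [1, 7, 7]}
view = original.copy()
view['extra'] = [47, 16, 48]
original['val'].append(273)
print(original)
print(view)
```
{'key': [2, 4], 'val': [1, 7, 7, 273]}
{'key': [2, 4], 'val': [1, 7, 7, 273], 'extra': [47, 16, 48]}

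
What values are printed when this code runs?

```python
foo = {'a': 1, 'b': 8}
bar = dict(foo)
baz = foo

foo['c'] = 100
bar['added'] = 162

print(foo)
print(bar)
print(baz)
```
{'a': 1, 'b': 8, 'c': 100}
{'a': 1, 'b': 8, 'added': 162}
{'a': 1, 'b': 8, 'c': 100}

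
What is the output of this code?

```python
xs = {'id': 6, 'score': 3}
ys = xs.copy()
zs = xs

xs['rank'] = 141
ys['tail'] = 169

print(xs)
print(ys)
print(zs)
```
{'id': 6, 'score': 3, 'rank': 141}
{'id': 6, 'score': 3, 'tail': 169}
{'id': 6, 'score': 3, 'rank': 141}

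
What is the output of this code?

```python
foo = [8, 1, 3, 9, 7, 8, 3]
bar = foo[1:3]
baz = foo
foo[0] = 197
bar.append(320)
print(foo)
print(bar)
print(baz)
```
[197, 1, 3, 9, 7, 8, 3]
[1, 3, 320]
[197, 1, 3, 9, 7, 8, 3]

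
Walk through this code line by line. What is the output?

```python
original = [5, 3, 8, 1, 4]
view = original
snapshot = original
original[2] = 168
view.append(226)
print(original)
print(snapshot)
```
[5, 3, 168, 1, 4, 226]
[5, 3, 168, 1, 4, 226]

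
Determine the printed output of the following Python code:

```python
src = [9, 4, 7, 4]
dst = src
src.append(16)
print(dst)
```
[9, 4, 7, 4, 16]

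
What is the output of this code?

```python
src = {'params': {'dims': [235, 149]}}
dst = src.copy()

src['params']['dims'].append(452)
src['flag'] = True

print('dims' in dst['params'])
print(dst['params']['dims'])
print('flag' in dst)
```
True
[235, 149, 452]
False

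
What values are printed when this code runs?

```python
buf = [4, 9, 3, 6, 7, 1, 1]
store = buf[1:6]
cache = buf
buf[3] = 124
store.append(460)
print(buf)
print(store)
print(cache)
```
[4, 9, 3, 124, 7, 1, 1]
[9, 3, 6, 7, 1, 460]
[4, 9, 3, 124, 7, 1, 1]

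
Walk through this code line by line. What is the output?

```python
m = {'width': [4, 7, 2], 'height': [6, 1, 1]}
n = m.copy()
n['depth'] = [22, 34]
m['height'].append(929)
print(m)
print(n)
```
{'width': [4, 7, 2], 'height': [6, 1, 1, 929]}
{'width': [4, 7, 2], 'height': [6, 1, 1, 929], 'depth': [22, 34]}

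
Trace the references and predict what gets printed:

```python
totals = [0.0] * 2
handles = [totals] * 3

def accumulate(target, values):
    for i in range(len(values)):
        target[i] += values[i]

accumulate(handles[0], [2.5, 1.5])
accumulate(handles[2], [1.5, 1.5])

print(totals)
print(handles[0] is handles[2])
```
[4.0, 3.0]
True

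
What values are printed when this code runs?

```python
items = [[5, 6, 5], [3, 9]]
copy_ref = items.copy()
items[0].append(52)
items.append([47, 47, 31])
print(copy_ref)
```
[[5, 6, 5, 52], [3, 9]]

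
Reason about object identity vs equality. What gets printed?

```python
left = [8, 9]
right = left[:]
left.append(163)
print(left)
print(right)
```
[8, 9, 163]
[8, 9]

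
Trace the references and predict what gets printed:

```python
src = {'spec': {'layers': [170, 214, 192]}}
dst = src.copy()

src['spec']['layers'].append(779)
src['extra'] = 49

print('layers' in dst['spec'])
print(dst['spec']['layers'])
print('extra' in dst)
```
True
[170, 214, 192, 779]
False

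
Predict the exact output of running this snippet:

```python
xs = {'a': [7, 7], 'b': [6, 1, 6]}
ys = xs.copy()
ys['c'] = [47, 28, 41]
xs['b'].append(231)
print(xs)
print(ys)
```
{'a': [7, 7], 'b': [6, 1, 6, 231]}
{'a': [7, 7], 'b': [6, 1, 6, 231], 'c': [47, 28, 41]}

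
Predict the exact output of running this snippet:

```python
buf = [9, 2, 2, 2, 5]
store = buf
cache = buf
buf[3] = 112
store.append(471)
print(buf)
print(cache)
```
[9, 2, 2, 112, 5, 471]
[9, 2, 2, 112, 5, 471]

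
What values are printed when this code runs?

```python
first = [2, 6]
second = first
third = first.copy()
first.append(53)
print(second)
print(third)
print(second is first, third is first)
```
[2, 6, 53]
[2, 6]
True False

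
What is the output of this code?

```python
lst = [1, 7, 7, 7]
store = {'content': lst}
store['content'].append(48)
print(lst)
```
[1, 7, 7, 7, 48]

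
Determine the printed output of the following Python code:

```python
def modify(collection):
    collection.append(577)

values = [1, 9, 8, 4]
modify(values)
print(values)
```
[1, 9, 8, 4, 577]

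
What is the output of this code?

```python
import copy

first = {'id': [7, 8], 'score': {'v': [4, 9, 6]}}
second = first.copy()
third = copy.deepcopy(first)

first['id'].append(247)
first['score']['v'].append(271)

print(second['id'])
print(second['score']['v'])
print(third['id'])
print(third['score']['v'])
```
[7, 8, 247]
[4, 9, 6, 271]
[7, 8]
[4, 9, 6]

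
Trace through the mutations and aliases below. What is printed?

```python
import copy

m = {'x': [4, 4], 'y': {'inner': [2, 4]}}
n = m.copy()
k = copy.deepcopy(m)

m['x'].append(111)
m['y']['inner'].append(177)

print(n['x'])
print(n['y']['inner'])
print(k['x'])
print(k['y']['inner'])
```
[4, 4, 111]
[2, 4, 177]
[4, 4]
[2, 4]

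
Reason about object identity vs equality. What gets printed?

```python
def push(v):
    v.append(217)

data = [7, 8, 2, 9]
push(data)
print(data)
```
[7, 8, 2, 9, 217]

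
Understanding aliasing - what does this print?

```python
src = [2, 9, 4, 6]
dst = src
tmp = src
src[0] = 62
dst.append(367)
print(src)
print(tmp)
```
[62, 9, 4, 6, 367]
[62, 9, 4, 6, 367]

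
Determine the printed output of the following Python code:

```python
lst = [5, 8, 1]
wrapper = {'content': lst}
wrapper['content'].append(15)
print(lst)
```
[5, 8, 1, 15]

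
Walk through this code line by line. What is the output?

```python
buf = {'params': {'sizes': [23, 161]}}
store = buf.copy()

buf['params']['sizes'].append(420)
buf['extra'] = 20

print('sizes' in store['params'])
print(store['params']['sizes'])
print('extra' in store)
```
True
[23, 161, 420]
False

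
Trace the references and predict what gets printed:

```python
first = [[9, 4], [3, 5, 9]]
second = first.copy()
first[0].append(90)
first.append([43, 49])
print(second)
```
[[9, 4, 90], [3, 5, 9]]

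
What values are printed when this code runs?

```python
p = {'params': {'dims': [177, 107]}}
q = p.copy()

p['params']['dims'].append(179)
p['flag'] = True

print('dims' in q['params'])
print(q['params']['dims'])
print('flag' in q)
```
True
[177, 107, 179]
False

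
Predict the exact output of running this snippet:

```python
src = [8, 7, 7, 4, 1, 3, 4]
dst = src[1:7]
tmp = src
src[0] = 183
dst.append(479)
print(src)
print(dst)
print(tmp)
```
[183, 7, 7, 4, 1, 3, 4]
[7, 7, 4, 1, 3, 4, 479]
[183, 7, 7, 4, 1, 3, 4]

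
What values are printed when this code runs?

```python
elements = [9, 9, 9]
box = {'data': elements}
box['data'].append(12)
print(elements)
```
[9, 9, 9, 12]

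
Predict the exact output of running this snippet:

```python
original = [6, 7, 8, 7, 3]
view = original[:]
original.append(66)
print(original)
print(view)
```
[6, 7, 8, 7, 3, 66]
[6, 7, 8, 7, 3]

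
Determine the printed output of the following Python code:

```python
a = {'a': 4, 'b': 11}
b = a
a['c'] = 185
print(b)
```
{'a': 4, 'b': 11, 'c': 185}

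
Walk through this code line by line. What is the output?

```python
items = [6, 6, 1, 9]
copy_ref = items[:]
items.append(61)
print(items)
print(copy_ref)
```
[6, 6, 1, 9, 61]
[6, 6, 1, 9]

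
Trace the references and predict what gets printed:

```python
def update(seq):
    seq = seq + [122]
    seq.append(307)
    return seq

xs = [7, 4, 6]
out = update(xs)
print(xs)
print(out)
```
[7, 4, 6]
[7, 4, 6, 122, 307]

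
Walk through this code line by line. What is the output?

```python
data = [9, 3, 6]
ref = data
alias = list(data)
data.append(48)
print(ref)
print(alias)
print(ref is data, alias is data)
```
[9, 3, 6, 48]
[9, 3, 6]
True False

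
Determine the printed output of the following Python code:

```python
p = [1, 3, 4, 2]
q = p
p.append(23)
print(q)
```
[1, 3, 4, 2, 23]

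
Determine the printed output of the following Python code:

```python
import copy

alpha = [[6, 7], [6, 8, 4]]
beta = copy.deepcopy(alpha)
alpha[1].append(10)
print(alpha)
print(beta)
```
[[6, 7], [6, 8, 4, 10]]
[[6, 7], [6, 8, 4]]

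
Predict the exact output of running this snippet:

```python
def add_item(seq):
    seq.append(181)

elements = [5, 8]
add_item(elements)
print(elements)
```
[5, 8, 181]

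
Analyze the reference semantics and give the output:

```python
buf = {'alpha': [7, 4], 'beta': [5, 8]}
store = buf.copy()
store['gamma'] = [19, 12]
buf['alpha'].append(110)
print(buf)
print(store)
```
{'alpha': [7, 4, 110], 'beta': [5, 8]}
{'alpha': [7, 4, 110], 'beta': [5, 8], 'gamma': [19, 12]}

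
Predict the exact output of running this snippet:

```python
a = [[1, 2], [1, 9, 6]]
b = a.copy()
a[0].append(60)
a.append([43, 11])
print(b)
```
[[1, 2, 60], [1, 9, 6]]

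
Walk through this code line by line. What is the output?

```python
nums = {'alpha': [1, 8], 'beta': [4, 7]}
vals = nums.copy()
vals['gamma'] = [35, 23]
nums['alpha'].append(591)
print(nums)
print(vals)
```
{'alpha': [1, 8, 591], 'beta': [4, 7]}
{'alpha': [1, 8, 591], 'beta': [4, 7], 'gamma': [35, 23]}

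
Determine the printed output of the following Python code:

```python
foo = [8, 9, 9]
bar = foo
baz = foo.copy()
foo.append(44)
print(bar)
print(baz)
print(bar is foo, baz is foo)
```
[8, 9, 9, 44]
[8, 9, 9]
True False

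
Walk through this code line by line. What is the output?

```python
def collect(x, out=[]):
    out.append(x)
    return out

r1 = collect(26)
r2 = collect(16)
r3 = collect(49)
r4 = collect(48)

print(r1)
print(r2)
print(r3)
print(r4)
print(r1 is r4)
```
[26, 16, 49, 48]
[26, 16, 49, 48]
[26, 16, 49, 48]
[26, 16, 49, 48]
True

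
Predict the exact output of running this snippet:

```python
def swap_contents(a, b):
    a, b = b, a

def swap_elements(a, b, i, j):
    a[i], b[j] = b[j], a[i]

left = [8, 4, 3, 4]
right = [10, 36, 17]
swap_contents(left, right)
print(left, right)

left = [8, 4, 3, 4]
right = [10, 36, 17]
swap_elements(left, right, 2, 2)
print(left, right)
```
[8, 4, 3, 4] [10, 36, 17]
[8, 4, 17, 4] [10, 36, 3]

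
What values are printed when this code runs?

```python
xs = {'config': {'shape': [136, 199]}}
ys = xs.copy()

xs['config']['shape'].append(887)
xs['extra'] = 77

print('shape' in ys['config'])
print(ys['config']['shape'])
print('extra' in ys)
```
True
[136, 199, 887]
False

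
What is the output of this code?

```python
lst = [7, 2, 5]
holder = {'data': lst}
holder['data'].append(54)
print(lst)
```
[7, 2, 5, 54]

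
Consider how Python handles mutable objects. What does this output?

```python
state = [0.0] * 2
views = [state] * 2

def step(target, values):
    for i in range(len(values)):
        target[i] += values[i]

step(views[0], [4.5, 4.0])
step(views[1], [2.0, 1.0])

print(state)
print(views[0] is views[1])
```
[6.5, 5.0]
True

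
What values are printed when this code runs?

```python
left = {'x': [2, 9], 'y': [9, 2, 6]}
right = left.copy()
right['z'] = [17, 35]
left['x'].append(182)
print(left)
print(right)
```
{'x': [2, 9, 182], 'y': [9, 2, 6]}
{'x': [2, 9, 182], 'y': [9, 2, 6], 'z': [17, 35]}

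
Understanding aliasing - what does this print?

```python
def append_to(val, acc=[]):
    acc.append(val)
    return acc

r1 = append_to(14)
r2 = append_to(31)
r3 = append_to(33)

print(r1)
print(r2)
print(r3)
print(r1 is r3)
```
[14, 31, 33]
[14, 31, 33]
[14, 31, 33]
True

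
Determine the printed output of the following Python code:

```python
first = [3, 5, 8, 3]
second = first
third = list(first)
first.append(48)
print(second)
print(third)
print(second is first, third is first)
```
[3, 5, 8, 3, 48]
[3, 5, 8, 3]
True False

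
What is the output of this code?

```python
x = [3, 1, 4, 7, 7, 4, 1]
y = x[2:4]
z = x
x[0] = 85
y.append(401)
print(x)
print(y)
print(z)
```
[85, 1, 4, 7, 7, 4, 1]
[4, 7, 401]
[85, 1, 4, 7, 7, 4, 1]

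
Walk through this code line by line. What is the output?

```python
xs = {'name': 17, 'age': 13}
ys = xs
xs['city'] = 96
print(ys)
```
{'name': 17, 'age': 13, 'city': 96}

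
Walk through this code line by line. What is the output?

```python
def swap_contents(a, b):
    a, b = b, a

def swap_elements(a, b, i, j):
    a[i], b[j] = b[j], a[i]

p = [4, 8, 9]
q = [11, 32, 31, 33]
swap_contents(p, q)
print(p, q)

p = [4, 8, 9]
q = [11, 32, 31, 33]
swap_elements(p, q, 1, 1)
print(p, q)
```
[4, 8, 9] [11, 32, 31, 33]
[4, 32, 9] [11, 8, 31, 33]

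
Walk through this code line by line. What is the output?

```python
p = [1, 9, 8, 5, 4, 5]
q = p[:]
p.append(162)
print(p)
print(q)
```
[1, 9, 8, 5, 4, 5, 162]
[1, 9, 8, 5, 4, 5]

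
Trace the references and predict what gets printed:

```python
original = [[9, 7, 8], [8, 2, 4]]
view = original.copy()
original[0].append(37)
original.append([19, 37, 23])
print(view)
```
[[9, 7, 8, 37], [8, 2, 4]]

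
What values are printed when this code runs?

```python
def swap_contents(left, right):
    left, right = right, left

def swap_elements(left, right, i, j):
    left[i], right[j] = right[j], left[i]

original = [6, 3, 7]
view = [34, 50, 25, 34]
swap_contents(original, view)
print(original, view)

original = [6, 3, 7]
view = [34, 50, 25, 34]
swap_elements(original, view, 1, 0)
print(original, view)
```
[6, 3, 7] [34, 50, 25, 34]
[6, 34, 7] [3, 50, 25, 34]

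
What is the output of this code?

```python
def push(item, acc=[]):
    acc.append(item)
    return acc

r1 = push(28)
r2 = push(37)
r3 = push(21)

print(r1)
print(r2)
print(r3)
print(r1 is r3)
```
[28, 37, 21]
[28, 37, 21]
[28, 37, 21]
True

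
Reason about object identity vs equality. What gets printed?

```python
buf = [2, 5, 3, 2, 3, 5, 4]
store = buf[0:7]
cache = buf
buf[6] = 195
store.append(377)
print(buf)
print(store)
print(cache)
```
[2, 5, 3, 2, 3, 5, 195]
[2, 5, 3, 2, 3, 5, 4, 377]
[2, 5, 3, 2, 3, 5, 195]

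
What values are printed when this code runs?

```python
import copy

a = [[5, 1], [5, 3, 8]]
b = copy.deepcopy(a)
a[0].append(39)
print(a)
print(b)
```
[[5, 1, 39], [5, 3, 8]]
[[5, 1], [5, 3, 8]]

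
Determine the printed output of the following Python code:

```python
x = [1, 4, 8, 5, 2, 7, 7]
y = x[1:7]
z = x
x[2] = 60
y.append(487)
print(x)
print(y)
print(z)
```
[1, 4, 60, 5, 2, 7, 7]
[4, 8, 5, 2, 7, 7, 487]
[1, 4, 60, 5, 2, 7, 7]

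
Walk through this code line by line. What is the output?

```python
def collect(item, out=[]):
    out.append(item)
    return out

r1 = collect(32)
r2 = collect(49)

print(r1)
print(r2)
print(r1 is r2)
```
[32, 49]
[32, 49]
True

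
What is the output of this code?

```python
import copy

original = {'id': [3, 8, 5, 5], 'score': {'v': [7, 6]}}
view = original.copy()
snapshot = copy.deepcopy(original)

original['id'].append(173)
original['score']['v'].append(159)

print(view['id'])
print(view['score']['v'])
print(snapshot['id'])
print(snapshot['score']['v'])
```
[3, 8, 5, 5, 173]
[7, 6, 159]
[3, 8, 5, 5]
[7, 6]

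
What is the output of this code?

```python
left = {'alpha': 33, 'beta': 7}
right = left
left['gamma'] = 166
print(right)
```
{'alpha': 33, 'beta': 7, 'gamma': 166}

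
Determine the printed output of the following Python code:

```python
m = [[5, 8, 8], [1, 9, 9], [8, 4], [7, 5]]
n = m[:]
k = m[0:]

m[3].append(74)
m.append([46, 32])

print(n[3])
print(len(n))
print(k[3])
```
[7, 5, 74]
4
[7, 5, 74]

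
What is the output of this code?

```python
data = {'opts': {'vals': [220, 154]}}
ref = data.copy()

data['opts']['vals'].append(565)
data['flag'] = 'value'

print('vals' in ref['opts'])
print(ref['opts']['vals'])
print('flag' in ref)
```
True
[220, 154, 565]
False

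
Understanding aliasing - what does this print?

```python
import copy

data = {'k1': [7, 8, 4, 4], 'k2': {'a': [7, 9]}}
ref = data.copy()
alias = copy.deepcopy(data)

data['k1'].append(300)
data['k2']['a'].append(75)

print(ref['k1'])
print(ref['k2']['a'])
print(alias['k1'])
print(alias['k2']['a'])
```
[7, 8, 4, 4, 300]
[7, 9, 75]
[7, 8, 4, 4]
[7, 9]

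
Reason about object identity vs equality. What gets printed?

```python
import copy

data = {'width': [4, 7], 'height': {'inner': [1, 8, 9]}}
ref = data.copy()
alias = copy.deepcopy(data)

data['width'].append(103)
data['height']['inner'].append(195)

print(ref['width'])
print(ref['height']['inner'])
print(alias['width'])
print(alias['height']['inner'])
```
[4, 7, 103]
[1, 8, 9, 195]
[4, 7]
[1, 8, 9]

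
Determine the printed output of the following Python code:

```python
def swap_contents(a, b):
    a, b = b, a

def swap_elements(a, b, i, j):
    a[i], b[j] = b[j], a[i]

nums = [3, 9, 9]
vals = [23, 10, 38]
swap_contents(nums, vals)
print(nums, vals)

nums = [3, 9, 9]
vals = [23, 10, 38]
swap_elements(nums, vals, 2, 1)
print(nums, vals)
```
[3, 9, 9] [23, 10, 38]
[3, 9, 10] [23, 9, 38]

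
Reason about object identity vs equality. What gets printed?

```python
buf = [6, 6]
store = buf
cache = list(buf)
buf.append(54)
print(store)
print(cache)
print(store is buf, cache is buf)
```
[6, 6, 54]
[6, 6]
True False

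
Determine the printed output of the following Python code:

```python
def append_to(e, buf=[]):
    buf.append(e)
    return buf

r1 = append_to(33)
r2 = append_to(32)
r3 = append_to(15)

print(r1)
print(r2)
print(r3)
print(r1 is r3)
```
[33, 32, 15]
[33, 32, 15]
[33, 32, 15]
True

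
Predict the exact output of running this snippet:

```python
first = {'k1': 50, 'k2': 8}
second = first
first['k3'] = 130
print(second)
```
{'k1': 50, 'k2': 8, 'k3': 130}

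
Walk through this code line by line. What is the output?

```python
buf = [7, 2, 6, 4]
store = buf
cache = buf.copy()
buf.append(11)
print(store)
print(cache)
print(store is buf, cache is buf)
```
[7, 2, 6, 4, 11]
[7, 2, 6, 4]
True False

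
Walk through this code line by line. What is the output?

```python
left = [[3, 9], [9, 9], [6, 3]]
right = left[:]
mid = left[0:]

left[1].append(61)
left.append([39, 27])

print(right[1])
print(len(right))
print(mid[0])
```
[9, 9, 61]
3
[3, 9]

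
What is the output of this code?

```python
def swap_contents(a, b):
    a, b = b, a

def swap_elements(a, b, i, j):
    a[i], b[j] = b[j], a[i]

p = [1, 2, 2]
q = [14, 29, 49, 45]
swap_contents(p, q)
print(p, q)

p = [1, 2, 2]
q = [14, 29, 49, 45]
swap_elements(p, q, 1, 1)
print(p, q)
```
[1, 2, 2] [14, 29, 49, 45]
[1, 29, 2] [14, 2, 49, 45]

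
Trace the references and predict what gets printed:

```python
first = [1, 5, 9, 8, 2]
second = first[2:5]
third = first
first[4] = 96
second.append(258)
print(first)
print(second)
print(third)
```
[1, 5, 9, 8, 96]
[9, 8, 2, 258]
[1, 5, 9, 8, 96]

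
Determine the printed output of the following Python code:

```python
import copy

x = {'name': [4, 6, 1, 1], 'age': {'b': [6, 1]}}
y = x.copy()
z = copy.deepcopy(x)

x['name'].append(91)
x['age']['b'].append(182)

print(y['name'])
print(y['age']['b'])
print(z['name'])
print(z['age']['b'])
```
[4, 6, 1, 1, 91]
[6, 1, 182]
[4, 6, 1, 1]
[6, 1]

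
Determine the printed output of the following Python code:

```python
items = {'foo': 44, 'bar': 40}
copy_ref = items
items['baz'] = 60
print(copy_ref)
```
{'foo': 44, 'bar': 40, 'baz': 60}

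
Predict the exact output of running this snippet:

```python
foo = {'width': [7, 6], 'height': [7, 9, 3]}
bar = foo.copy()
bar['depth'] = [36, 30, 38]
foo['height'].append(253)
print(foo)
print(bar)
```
{'width': [7, 6], 'height': [7, 9, 3, 253]}
{'width': [7, 6], 'height': [7, 9, 3, 253], 'depth': [36, 30, 38]}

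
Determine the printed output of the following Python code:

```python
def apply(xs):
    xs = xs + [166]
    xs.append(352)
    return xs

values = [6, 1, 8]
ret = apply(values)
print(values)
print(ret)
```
[6, 1, 8]
[6, 1, 8, 166, 352]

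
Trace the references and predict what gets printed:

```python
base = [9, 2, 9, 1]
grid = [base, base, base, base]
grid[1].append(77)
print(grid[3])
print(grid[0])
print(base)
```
[9, 2, 9, 1, 77]
[9, 2, 9, 1, 77]
[9, 2, 9, 1, 77]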